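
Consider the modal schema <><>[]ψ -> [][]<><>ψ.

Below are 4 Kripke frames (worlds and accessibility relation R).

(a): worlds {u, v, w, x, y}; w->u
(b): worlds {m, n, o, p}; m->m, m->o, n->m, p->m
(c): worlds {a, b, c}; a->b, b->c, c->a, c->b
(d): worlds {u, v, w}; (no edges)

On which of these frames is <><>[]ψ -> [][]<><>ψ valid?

(a), (d)

The schema corresponds to a generalized confluence (Geach) condition: forall x forall y forall z ((x R^2 y & x R^2 z) -> exists w (yRw & z R^2 w)).
(a): holds.
(b): fails — mR²m, mR²o but no w with mRw and oR²w.
(c): fails — bR²a, bR²a but no w with aRw and aR²w.
(d): holds.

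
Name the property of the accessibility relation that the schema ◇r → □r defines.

Partial functionality

Suppose ◇r→□r is valid. Take Rxy, Rxz and set V(r)={y}. Then ◇r at x, so □r at x, so r at z, i.e. z=y.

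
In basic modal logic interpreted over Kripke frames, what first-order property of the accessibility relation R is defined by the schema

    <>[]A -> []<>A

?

This is the .2 axiom.
Its frame correspondent is convergence — forall x forall y forall z (Rxy & Rxz -> exists w (Ryw & Rzw)).

Convergence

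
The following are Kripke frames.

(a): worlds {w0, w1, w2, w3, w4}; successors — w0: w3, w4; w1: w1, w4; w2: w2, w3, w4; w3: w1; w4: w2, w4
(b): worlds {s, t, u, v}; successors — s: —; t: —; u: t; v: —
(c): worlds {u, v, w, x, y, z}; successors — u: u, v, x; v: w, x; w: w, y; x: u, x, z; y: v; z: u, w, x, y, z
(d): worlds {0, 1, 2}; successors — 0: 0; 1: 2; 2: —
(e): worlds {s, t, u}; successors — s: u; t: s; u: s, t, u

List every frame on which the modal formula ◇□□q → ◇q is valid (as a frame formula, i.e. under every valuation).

(a), (e)

This is the axiom for a generalized confluence (Geach) condition; its first-order frame correspondent is ∀x ∀y (xRy → ∃w (yR²w ∧ xRw)).
(a): condition met.
(b): fails — uRt but no w with tR²w and uRw.
(c): fails — yRv but no t with vR²t and yRt.
(d): fails — 1R2 but no w with 2R²w and 1Rw.
(e): condition met.
Valid on: (a), (e).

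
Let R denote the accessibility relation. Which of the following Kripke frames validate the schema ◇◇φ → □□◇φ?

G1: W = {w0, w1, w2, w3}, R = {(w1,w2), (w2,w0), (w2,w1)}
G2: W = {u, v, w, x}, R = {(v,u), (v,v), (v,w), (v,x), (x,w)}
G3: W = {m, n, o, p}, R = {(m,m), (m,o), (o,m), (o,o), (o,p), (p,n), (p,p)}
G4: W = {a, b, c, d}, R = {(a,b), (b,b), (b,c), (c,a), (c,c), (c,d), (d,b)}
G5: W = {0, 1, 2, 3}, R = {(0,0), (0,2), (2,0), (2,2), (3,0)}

Frame correspondent (Sahlqvist): ∀x ∀y ∀z ((xR²y ∧ xR²z) → ∃w (y = w ∧ zRw)) — i.e. a generalized confluence (Geach) condition.
G1: fails — w1R²w0, w1R²w0 but no w with w0=w and w0Rw.
G2: fails — vR²u, vR²u but no t with u=t and uRt.
G3: fails — mR²m, mR²p but no w with m=w and pRw.
G4: fails — aR²b, aR²c but no w with b=w and cRw.
G5: ✓.

G5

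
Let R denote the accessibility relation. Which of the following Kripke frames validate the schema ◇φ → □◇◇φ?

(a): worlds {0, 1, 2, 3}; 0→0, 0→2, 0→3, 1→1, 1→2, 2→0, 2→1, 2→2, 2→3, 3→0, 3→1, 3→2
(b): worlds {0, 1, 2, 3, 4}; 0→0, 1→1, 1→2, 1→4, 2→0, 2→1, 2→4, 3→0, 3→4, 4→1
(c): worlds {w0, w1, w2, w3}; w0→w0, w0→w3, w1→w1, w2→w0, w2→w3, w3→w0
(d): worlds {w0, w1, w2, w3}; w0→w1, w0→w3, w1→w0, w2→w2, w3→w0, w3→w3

(a), (c), (d)

Frame correspondent (Sahlqvist): ∀x ∀y ∀z ((xRy ∧ xRz) → ∃w (y = w ∧ zR²w)) — i.e. a generalized confluence (Geach) condition.
(a): ✓.
(b): fails — 2R0, 2R4 but no w with 0=w and 4R²w.
(c): ✓.
(d): ✓.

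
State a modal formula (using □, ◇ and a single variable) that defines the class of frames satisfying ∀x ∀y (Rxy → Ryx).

s → □◇s

The condition is symmetry. The B schema s → □◇s defines it.
Suppose s→□◇s is valid. Take Rxy and set V(s)={x}. Then s at x, so □◇s at x, so ◇s at y, so some z with Ryz has s; z=x, i.e. Ryx.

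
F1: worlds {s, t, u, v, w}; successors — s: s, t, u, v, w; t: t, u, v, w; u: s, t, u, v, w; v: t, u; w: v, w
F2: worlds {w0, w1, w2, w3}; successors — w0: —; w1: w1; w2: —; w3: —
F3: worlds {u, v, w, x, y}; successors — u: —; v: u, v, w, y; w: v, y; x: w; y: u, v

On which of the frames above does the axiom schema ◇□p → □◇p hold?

The schema corresponds to convergence: ∀x ∀y ∀z (Rxy ∧ Rxz → ∃w (Ryw ∧ Rzw)).
F1: fails — Rsv and Rsw but v and w have no common successor.
F2: satisfies the condition.
F3: fails — Rvv and Rvu but v and u have no common successor.
Valid on: F2.

F2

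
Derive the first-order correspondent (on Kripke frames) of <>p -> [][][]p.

This is a Sahlqvist (Geach-type) schema ◇^1□^0p → □^3◇^0p.
First-order correspondent: forall x forall y forall z ((xRy & x R^3 z) -> exists w (y = w & z = w)).

forall x forall y forall z ((xRy & x R^3 z) -> exists w (y = w & z = w))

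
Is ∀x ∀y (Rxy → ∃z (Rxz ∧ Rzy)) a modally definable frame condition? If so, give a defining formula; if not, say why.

Yes: it is density, defined by the C4 schema □□q → □q.
Suppose □□q→□q is valid. Take Rxy and set V(q)={w : xR²w}. Then □□q at x, so □q at x, so q at y, i.e. ∃z(Rxz∧Rzy).

Definable; □□q → □q defines it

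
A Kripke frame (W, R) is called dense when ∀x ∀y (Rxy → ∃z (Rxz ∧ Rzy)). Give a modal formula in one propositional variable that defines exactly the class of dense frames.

A defining formula is □□ψ → □ψ (the C4 axiom).
Suppose □□ψ→□ψ is valid. Take Rxy and set V(ψ)={w : xR²w}. Then □□ψ at x, so □ψ at x, so ψ at y, i.e. ∃z(Rxz∧Rzy).

□□ψ → □ψ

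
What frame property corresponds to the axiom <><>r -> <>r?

Transitivity

This is frame-equivalent to □r → □□r (substitute ¬r for r and contrapose).
Suppose □r→□□r is valid. Take Rxy, Ryz and set V(r)={w : Rxw}. Then □r at x, so □□r at x, so □r at y, so r at z, i.e. Rxz.
Conversely, any frame satisfying forall x forall y forall z (Rxy & Ryz -> Rxz) validates the schema.
Frame condition: forall x forall y forall z (Rxy & Ryz -> Rxz).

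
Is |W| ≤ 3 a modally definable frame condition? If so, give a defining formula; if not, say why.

If a class were modally definable it would be closed under disjoint unions (Goldblatt–Thomason).
Any modal formula valid on each of 4 disjoint one-world frames is valid on their disjoint union (validity is preserved under disjoint unions). Each one-world frame has |W|=1≤3, but the union has |W|=4.
So no modal formula (or set of formulas) defines exactly the |W|≤3 frames.

No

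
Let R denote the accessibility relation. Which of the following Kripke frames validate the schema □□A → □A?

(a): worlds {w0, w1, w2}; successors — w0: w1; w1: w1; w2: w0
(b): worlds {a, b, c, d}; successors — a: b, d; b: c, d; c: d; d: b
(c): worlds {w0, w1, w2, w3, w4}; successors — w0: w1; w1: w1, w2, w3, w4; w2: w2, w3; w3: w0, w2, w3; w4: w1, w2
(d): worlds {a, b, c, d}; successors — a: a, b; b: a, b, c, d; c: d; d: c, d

(c), (d)

Frame correspondent (Sahlqvist): ∀x ∀y (Rxy → ∃z (Rxz ∧ Rzy)) — i.e. density.
(a): fails — Rw2w0 but no z with Rw2z and Rzw0.
(b): fails — Rbc but no z with Rbz and Rzc.
(c): satisfies the condition.
(d): satisfies the condition.
Valid on: (c), (d).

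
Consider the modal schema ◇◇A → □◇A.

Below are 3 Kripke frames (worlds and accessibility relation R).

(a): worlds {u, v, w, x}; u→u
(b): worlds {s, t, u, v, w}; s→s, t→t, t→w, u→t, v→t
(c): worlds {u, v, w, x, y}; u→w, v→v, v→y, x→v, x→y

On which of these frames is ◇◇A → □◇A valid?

Frame correspondent (Sahlqvist): ∀x ∀y ∀z ((xR²y ∧ xRz) → ∃w (y = w ∧ zRw)) — i.e. a generalized confluence (Geach) condition.
(a): satisfies the condition.
(b): fails — tR²t, tRw but no w* with t=w* and wRw*.
(c): fails — vR²v, vRy but no t with v=t and yRt.

(a)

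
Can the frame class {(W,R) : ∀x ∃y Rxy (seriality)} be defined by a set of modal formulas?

Yes — defined by □q → ◇q

Yes: it is seriality, defined by the D schema □q → ◇q.
Suppose □q→◇q is valid. At any x set V(q)=W. Then □q at x, so ◇q at x, so x has a successor.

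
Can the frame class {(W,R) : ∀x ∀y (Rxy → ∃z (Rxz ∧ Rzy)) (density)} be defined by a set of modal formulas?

Definable; □□q → □q defines it

Yes: it is density, defined by the C4 schema □□q → □q.
Suppose □□q→□q is valid. Take Rxy and set V(q)={w : xR²w}. Then □□q at x, so □q at x, so q at y, i.e. ∃z(Rxz∧Rzy).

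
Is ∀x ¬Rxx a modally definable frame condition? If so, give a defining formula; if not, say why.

No

Modal frame validity is preserved under surjective bounded morphisms.
The 3-cycle (worlds a,b,c with a→b→c→a) is irreflexive, and the map sending every world to a single reflexive point • is a surjective bounded morphism (forth: every edge maps to (•,•); back: every world has a successor). So any modal formula valid on the 3-cycle is also valid on the reflexive point, which is not irreflexive.
Hence irreflexivity is not modally definable.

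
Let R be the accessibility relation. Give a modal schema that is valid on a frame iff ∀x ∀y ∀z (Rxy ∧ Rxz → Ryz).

◇s → □◇s

A defining formula is ◇s → □◇s (the 5 axiom).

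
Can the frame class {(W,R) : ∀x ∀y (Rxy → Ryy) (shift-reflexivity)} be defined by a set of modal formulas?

Definable; □(□q → q) defines it

Yes: it is shift-reflexivity, defined by the T□ schema □(□q → q).
Suppose □(□q→q) is valid. Take Rxy and set V(q)={w : Ryw}. Then at y, □q holds; since □(□q→q) at x, □q→q at y, so q at y, i.e. Ryy.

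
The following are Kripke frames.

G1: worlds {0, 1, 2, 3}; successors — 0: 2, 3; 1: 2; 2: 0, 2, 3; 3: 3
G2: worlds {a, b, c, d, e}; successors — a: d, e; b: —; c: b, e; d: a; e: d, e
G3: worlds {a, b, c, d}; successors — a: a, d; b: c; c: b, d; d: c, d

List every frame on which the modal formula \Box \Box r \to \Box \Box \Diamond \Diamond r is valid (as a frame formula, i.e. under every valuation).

G1, G2, G3

The schema corresponds to a generalized confluence (Geach) condition: \forall x \forall z (x R^2 z \to \exists w (x R^2 w \wedge z R^2 w)).
G1: ✓.
G2: ✓.
G3: ✓.
Valid on: G1, G2, G3.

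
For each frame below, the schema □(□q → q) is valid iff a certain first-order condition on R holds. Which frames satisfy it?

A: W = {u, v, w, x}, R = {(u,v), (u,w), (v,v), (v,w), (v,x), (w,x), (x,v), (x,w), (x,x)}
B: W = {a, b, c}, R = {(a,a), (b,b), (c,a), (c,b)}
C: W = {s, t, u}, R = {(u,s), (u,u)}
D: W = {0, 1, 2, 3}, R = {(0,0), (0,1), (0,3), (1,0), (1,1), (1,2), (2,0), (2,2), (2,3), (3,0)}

B

This is the axiom for shift-reflexivity; its first-order frame correspondent is ∀x ∀y (Rxy → Ryy).
A: fails — Rxw but not Rww.
B: condition met.
C: fails — Rus but not Rss.
D: fails — R23 but not R33.
Valid on: B.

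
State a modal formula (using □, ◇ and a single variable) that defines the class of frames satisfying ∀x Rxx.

A defining formula is □q → q (the T axiom).

□q → q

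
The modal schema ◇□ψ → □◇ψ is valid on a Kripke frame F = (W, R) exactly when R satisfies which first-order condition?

convergence

Suppose ◇□ψ→□◇ψ is valid. Take Rxy, Rxz and set V(ψ)={w : Ryw}. Then □ψ at y so ◇□ψ at x, so □◇ψ at x, so ◇ψ at z, giving w with Rzw and Ryw.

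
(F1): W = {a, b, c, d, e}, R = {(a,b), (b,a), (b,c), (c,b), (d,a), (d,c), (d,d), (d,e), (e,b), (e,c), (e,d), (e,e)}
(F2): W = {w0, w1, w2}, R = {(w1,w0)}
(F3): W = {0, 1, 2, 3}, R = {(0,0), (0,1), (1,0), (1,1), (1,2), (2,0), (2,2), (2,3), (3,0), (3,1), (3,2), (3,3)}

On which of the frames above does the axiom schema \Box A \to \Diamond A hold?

(F1), (F3)

Frame correspondent (Sahlqvist): \forall x \exists y Rxy — i.e. seriality.
(F1): holds.
(F2): fails — world w0 has no successor.
(F3): holds.
Valid on: (F1), (F3).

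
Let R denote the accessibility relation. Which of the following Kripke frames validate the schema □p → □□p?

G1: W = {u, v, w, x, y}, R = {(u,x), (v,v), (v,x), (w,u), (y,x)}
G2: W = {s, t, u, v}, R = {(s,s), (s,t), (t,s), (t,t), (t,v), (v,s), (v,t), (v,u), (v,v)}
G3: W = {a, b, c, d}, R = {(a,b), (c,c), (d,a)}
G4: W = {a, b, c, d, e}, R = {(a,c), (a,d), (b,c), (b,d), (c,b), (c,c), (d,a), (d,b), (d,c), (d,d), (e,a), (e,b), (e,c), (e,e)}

The schema corresponds to transitivity: ∀x ∀y ∀z (Rxy ∧ Ryz → Rxz).
G1: fails — Rwu and Rux but not Rwx.
G2: fails — Rtv and Rvu but not Rtu.
G3: fails — Rda and Rab but not Rdb.
G4: fails — Rbc and Rcb but not Rbb.

none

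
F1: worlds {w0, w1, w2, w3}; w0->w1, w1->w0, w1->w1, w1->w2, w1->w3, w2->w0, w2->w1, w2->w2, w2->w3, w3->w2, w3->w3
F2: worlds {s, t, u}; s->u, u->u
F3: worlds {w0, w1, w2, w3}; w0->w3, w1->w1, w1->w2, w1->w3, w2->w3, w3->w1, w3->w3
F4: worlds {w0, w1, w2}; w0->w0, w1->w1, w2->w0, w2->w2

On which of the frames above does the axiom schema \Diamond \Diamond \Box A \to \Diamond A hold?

This is the axiom for a generalized confluence (Geach) condition; its first-order frame correspondent is \forall x \forall y (x R^2 y \to \exists w (yRw \wedge xRw)).
F1: fails — w0R²w3 but no w with w3Rw and w0Rw.
F2: ✓.
F3: ✓.
F4: ✓.
Valid on: F2, F3, F4.

F2, F3, F4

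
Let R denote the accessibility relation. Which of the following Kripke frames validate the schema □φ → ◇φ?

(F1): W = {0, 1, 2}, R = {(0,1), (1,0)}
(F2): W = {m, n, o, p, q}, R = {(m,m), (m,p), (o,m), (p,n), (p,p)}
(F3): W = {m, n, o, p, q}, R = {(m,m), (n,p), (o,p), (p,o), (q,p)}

This is the axiom for seriality; its first-order frame correspondent is ∀x ∃y Rxy.
(F1): fails — world 2 has no successor.
(F2): fails — world n has no successor.
(F3): satisfies the condition.
Valid on: (F3).

(F3)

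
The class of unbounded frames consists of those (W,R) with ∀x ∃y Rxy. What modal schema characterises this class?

□s → ◇s

This is seriality; the standard corresponding axiom is D: □s → ◇s.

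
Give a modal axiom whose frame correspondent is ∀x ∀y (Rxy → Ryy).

□(□p → p)

A defining formula is □(□p → p) (the T□ axiom).
Suppose □(□p→p) is valid. Take Rxy and set V(p)={w : Ryw}. Then at y, □p holds; since □(□p→p) at x, □p→p at y, so p at y, i.e. Ryy.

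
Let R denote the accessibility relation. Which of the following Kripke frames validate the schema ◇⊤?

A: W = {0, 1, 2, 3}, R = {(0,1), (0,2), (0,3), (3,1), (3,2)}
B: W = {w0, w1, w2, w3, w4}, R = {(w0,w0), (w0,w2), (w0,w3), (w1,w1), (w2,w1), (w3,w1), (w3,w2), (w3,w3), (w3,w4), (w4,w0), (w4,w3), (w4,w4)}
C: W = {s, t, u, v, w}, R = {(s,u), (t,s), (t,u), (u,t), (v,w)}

This is the axiom for seriality; its first-order frame correspondent is ∀x ∃y Rxy.
A: fails — world 1 has no successor.
B: satisfies the condition.
C: fails — world w has no successor.

B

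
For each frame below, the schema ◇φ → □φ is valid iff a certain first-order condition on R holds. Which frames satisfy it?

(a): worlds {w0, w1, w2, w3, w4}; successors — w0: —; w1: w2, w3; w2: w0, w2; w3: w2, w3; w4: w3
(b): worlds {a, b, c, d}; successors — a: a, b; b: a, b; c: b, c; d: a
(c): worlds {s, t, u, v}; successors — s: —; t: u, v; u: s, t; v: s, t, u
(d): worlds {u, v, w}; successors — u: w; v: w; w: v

The schema corresponds to partial functionality: ∀x ∀y ∀z (Rxy ∧ Rxz → y = z).
(a): fails — w1 sees both w2 and w3.
(b): fails — a sees both a and b.
(c): fails — t sees both u and v.
(d): holds.

(d)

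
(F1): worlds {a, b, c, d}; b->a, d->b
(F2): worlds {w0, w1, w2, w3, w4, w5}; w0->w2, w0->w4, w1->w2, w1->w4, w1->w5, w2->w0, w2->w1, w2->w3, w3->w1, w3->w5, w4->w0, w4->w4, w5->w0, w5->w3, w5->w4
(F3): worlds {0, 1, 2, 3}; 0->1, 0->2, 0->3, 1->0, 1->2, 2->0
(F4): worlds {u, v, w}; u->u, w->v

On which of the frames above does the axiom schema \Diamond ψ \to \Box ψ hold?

The schema corresponds to partial functionality: \forall x \forall y \forall z (Rxy \wedge Rxz \to y = z).
(F1): condition met.
(F2): fails — w0 sees both w2 and w4.
(F3): fails — 0 sees both 1 and 2.
(F4): condition met.

(F1), (F4)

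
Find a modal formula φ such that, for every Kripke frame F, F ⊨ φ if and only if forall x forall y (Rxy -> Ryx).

A defining formula is ψ → □◇ψ (the B axiom).
Suppose ψ→□◇ψ is valid. Take Rxy and set V(ψ)={x}. Then ψ at x, so □◇ψ at x, so ◇ψ at y, so some z with Ryz has ψ; z=x, i.e. Ryx.

ψ → □◇ψ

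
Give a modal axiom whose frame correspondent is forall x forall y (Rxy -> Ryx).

A defining formula is q → □◇q (the B axiom).

q → □◇q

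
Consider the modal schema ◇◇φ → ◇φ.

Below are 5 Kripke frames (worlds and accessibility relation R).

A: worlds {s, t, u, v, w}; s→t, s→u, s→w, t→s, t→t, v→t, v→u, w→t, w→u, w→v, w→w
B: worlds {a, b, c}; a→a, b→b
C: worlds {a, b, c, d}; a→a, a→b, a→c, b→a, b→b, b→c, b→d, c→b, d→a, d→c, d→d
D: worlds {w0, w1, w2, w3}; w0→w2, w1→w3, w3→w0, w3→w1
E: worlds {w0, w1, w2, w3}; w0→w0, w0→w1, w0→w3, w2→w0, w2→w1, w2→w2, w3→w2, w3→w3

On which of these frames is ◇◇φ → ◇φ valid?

Frame correspondent (Sahlqvist): ∀x ∀y ∀z (Rxy ∧ Ryz → Rxz) — i.e. transitivity.
A: fails — Rwt and Rts but not Rws.
B: ✓.
C: fails — Rdc and Rcb but not Rdb.
D: fails — Rw3w1 and Rw1w3 but not Rw3w3.
E: fails — Rw3w2 and Rw2w0 but not Rw3w0.
Valid on: B.

B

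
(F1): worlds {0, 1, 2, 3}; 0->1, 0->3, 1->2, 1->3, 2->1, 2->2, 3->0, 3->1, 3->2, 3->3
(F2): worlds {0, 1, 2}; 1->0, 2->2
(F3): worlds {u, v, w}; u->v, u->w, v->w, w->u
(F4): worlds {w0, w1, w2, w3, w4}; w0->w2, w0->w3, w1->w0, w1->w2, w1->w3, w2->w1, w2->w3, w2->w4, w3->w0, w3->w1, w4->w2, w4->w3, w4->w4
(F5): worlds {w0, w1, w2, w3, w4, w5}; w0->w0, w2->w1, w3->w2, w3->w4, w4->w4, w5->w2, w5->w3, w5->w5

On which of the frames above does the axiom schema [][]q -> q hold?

(F1), (F4)

This is the axiom for a generalized confluence (Geach) condition; its first-order frame correspondent is forall x exists w (x R^2 w & x = w).
(F1): ✓.
(F2): fails — at 0 but no w with 0R²w and 0=w.
(F3): fails — at v but no t with vR²t and v=t.
(F4): ✓.
(F5): fails — at w1 but no w with w1R²w and w1=w.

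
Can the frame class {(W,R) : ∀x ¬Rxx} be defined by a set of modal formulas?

No — not modally definable

Modal frame validity is preserved under surjective bounded morphisms.
The 2-cycle (worlds 0,1 with 0→1→0) is irreflexive, and the map sending every world to a single reflexive point • is a surjective bounded morphism (forth: every edge maps to (•,•); back: every world has a successor). So any modal formula valid on the 2-cycle is also valid on the reflexive point, which is not irreflexive.
Hence irreflexivity is not modally definable.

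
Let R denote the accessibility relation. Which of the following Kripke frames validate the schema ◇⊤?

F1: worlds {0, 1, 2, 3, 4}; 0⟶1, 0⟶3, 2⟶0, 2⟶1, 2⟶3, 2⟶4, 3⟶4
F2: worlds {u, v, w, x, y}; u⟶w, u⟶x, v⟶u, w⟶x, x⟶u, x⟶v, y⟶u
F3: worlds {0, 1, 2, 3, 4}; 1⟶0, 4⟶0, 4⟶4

The schema corresponds to seriality: ∀x ∃y Rxy.
F1: fails — world 1 has no successor.
F2: ✓.
F3: fails — world 0 has no successor.
Valid on: F2.

F2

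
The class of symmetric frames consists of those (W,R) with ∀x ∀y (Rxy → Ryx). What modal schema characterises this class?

s → □◇s

The condition is symmetry. The B schema s → □◇s defines it.
Suppose s→□◇s is valid. Take Rxy and set V(s)={x}. Then s at x, so □◇s at x, so ◇s at y, so some z with Ryz has s; z=x, i.e. Ryx.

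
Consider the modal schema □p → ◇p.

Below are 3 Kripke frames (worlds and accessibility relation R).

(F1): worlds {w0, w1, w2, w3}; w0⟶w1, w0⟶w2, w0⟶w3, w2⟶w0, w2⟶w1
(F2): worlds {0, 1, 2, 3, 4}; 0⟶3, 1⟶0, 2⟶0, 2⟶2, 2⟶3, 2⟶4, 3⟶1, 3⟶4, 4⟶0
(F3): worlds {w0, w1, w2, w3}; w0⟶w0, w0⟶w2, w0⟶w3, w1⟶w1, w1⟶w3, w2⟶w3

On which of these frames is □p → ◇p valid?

(F2)

This is the axiom for seriality; its first-order frame correspondent is ∀x ∃y Rxy.
(F1): fails — world w1 has no successor.
(F2): condition met.
(F3): fails — world w3 has no successor.
Valid on: (F2).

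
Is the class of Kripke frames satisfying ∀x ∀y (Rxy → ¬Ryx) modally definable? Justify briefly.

Modal frame validity is preserved under surjective bounded morphisms.
The 4-cycle (worlds w0,w1,w2,w3 with w0→w1→w2→w3→w0) is asymmetric. Mapping every world to a single reflexive point • is a surjective bounded morphism, and the reflexive point is not asymmetric (R•• but asymmetry requires ¬R••).
So no modal formula (or set of formulas) defines exactly the asymmetric frames.

Not definable by any modal formula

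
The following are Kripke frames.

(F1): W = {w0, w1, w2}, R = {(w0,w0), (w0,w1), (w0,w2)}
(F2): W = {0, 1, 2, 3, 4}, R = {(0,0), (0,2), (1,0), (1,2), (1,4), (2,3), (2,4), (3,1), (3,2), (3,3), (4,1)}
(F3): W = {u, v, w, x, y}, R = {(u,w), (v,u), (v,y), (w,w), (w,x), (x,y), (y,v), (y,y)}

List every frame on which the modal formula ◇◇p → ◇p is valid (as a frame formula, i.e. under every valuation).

The schema corresponds to transitivity: ∀x ∀y ∀z (Rxy ∧ Ryz → Rxz).
(F1): satisfies the condition.
(F2): fails — R32 and R24 but not R34.
(F3): fails — Ruw and Rwx but not Rux.
Valid on: (F1).

(F1)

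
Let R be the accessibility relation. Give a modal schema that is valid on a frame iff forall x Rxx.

The condition is reflexivity. The T schema □s → s defines it.
Suppose □s→s is valid. At any x set V(s)={w : Rxw}. Then □s holds at x, so s holds at x, i.e. Rxx.

□s → s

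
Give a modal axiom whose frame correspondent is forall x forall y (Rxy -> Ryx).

This is symmetry; the standard corresponding axiom is B: r → □◇r.
Suppose r→□◇r is valid. Take Rxy and set V(r)={x}. Then r at x, so □◇r at x, so ◇r at y, so some z with Ryz has r; z=x, i.e. Ryx.

r → □◇r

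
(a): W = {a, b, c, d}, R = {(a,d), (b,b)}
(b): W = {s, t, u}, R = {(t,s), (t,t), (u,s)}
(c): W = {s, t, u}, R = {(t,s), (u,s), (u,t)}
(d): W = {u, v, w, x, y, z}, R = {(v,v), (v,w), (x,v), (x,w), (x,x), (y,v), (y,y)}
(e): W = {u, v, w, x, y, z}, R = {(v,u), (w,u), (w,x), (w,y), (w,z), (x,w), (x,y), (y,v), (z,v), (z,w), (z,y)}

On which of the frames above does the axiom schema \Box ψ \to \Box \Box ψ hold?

Frame correspondent (Sahlqvist): \forall x \forall y \forall z (Rxy \wedge Ryz \to Rxz) — i.e. transitivity.
(a): satisfies the condition.
(b): satisfies the condition.
(c): satisfies the condition.
(d): fails — Ryv and Rvw but not Ryw.
(e): fails — Rxw and Rwu but not Rxu.

(a), (b), (c)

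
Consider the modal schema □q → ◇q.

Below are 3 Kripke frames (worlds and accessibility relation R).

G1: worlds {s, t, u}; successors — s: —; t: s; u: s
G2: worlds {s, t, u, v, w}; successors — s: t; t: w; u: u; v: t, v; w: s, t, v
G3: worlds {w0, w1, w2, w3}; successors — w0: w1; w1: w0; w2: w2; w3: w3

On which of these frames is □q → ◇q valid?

G2, G3

The schema corresponds to seriality: ∀x ∃y Rxy.
G1: fails — world s has no successor.
G2: condition met.
G3: condition met.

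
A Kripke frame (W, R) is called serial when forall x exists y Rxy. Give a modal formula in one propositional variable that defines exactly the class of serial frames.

□s → ◇s

The condition is seriality. The D schema □s → ◇s defines it.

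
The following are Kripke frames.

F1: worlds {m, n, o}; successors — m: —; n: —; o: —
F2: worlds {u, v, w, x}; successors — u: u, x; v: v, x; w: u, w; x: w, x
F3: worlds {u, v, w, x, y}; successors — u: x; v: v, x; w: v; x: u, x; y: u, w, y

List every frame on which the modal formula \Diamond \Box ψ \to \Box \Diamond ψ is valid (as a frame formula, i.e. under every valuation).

The schema corresponds to convergence: \forall x \forall y \forall z (Rxy \wedge Rxz \to \exists w (Ryw \wedge Rzw)).
F1: ✓.
F2: ✓.
F3: fails — Ryw and Ryy but w and y have no common successor.

F1, F2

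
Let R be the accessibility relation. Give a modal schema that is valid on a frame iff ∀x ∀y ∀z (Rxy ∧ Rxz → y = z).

The condition is partial functionality. The CD schema ◇q → □q defines it.
Suppose ◇q→□q is valid. Take Rxy, Rxz and set V(q)={y}. Then ◇q at x, so □q at x, so q at z, i.e. z=y.

◇q → □q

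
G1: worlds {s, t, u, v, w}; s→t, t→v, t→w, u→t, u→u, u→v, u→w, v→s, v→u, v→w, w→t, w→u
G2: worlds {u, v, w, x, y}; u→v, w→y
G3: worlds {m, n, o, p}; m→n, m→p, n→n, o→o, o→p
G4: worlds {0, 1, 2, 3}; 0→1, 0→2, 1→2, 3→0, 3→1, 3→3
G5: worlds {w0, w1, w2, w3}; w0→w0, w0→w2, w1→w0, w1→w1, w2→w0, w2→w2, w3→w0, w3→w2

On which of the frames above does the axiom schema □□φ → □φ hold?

This is the axiom for density; its first-order frame correspondent is ∀x ∀y (Rxy → ∃z (Rxz ∧ Rzy)).
G1: fails — Rtv but no z with Rtz and Rzv.
G2: fails — Ruv but no z with Ruz and Rzv.
G3: fails — Rmp but no z with Rmz and Rzp.
G4: fails — R12 but no z with R1z and Rz2.
G5: holds.

G5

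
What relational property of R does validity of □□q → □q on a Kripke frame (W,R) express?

density

This schema is the C4 axiom.
Its frame correspondent is density — ∀x ∀y (Rxy → ∃z (Rxz ∧ Rzy)).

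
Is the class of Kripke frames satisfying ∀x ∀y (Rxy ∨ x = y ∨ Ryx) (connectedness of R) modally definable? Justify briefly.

Modal frame validity is preserved under disjoint unions.
Take 3 disjoint single-world reflexive frames: each is trivially connected, but their disjoint union has 3 worlds with no edge between distinct components, so it is not connected.
So the class is not modally definable.

No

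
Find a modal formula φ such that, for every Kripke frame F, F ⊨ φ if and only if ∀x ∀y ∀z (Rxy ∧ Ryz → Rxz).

□q → □□q

This is transitivity; the standard corresponding axiom is 4: □q → □□q.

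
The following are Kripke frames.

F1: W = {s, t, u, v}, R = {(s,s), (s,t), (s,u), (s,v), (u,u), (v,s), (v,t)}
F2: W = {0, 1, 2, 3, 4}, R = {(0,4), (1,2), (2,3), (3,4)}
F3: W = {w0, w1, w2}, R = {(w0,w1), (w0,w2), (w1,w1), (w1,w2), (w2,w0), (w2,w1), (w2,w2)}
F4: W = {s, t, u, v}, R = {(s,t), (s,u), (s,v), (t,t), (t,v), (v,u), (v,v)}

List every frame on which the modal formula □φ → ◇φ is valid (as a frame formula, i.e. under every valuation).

This is the axiom for seriality; its first-order frame correspondent is ∀x ∃y Rxy.
F1: fails — world t has no successor.
F2: fails — world 4 has no successor.
F3: condition met.
F4: fails — world u has no successor.
Valid on: F3.

F3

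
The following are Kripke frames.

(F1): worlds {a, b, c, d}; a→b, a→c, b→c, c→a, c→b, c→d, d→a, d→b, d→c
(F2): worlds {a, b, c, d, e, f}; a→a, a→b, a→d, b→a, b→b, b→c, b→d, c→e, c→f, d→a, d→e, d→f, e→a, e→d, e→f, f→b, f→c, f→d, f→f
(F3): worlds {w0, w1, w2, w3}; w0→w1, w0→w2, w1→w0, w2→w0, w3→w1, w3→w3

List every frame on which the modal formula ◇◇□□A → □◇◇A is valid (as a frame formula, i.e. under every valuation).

The schema corresponds to a generalized confluence (Geach) condition: ∀x ∀y ∀z ((xR²y ∧ xRz) → ∃w (yR²w ∧ zR²w)).
(F1): condition met.
(F2): condition met.
(F3): fails — w0R²w0, w0Rw1 but no w with w0R²w and w1R²w.
Valid on: (F1), (F2).

(F1), (F2)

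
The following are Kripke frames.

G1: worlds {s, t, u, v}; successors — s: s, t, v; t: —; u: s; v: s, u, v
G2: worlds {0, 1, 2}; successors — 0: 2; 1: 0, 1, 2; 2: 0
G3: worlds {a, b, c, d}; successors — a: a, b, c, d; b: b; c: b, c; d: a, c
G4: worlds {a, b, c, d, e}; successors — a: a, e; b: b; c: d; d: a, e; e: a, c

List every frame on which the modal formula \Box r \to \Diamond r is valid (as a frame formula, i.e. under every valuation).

This is the axiom for seriality; its first-order frame correspondent is \forall x \exists y Rxy.
G1: fails — world t has no successor.
G2: satisfies the condition.
G3: satisfies the condition.
G4: satisfies the condition.

G2, G3, G4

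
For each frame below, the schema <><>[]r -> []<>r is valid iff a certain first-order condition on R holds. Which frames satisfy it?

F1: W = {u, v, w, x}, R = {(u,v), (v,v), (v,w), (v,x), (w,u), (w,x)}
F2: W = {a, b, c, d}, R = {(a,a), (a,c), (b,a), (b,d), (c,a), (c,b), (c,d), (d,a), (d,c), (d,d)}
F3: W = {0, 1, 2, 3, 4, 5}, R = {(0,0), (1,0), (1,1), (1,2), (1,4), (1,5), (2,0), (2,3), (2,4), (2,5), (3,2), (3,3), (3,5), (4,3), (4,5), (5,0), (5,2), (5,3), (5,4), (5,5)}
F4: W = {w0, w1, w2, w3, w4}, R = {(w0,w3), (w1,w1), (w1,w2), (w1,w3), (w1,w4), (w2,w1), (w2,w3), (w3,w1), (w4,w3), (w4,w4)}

Frame correspondent (Sahlqvist): forall x forall y forall z ((x R^2 y & xRz) -> exists w (yRw & zRw)) — i.e. a generalized confluence (Geach) condition.
F1: fails — uR²x, uRv but no t with xRt and vRt.
F2: satisfies the condition.
F3: fails — 1R²0, 1R4 but no w with 0Rw and 4Rw.
F4: fails — w1R²w3, w1Rw4 but no w with w3Rw and w4Rw.
Valid on: F2.

F2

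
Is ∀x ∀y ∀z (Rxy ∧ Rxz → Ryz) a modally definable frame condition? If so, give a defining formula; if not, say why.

This is a Sahlqvist condition; the 5 axiom ◇q → □◇q defines it.
Suppose ◇q→□◇q is valid. Take Rxy, Rxz and set V(q)={y}. Then ◇q at x, so □◇q at x, so ◇q at z, so some w with Rzw has q; w=y, i.e. Rzy. By symmetry of the argument, Ryz.

Yes, by ◇q → □◇q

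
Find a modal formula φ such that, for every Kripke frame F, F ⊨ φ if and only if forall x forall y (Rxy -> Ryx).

r → □◇r

A defining formula is r → □◇r (the B axiom).
Suppose r→□◇r is valid. Take Rxy and set V(r)={x}. Then r at x, so □◇r at x, so ◇r at y, so some z with Ryz has r; z=x, i.e. Ryx.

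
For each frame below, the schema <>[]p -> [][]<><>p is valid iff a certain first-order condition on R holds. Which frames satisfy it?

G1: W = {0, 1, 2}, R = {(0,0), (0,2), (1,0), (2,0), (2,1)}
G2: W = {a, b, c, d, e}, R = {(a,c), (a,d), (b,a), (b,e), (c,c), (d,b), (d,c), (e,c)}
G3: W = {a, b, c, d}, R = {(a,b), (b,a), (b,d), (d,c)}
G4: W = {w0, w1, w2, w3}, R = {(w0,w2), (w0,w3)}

Frame correspondent (Sahlqvist): forall x forall y forall z ((xRy & x R^2 z) -> exists w (yRw & z R^2 w)) — i.e. a generalized confluence (Geach) condition.
G1: holds.
G2: fails — dRb, dR²a but no w with bRw and aR²w.
G3: fails — aRb, aR²d but no w with bRw and dR²w.
G4: holds.
Valid on: G1, G4.

G1, G4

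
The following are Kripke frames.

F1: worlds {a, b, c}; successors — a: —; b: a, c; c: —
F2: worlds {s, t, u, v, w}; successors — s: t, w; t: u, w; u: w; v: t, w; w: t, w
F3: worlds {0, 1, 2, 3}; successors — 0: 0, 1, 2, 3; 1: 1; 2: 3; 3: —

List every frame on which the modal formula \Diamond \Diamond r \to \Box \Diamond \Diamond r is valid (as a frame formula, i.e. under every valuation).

Frame correspondent (Sahlqvist): \forall x \forall y \forall z ((x R^2 y \wedge xRz) \to \exists w (y = w \wedge z R^2 w)) — i.e. a generalized confluence (Geach) condition.
F1: holds.
F2: fails — sR²u, sRt but no w* with u=w* and tR²w*.
F3: fails — 0R²0, 0R1 but no w with 0=w and 1R²w.
Valid on: F1.

F1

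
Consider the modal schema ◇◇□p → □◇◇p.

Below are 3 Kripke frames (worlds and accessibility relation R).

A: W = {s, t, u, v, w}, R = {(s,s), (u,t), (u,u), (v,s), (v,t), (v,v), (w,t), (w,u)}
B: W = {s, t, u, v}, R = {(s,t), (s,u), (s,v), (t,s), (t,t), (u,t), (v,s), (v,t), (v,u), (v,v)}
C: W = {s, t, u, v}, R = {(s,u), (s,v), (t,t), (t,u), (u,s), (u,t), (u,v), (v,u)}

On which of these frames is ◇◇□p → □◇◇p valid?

This is the axiom for a generalized confluence (Geach) condition; its first-order frame correspondent is ∀x ∀y ∀z ((xR²y ∧ xRz) → ∃w (yRw ∧ zR²w)).
A: fails — uR²t, uRt but no w* with tRw* and tR²w*.
B: satisfies the condition.
C: fails — sR²v, sRv but no w with vRw and vR²w.

B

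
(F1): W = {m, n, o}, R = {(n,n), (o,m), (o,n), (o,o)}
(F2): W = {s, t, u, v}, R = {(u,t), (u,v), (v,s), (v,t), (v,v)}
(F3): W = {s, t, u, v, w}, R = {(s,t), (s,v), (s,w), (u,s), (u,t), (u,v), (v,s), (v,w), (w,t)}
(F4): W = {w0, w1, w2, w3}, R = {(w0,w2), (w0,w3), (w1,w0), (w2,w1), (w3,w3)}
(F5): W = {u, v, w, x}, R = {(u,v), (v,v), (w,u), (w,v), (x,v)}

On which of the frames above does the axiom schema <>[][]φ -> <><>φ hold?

This is the axiom for a generalized confluence (Geach) condition; its first-order frame correspondent is forall x forall y (xRy -> exists w (y R^2 w & x R^2 w)).
(F1): fails — oRm but no w with mR²w and oR²w.
(F2): fails — uRt but no w with tR²w and uR²w.
(F3): fails — sRt but no w* with tR²w* and sR²w*.
(F4): fails — w0Rw2 but no w with w2R²w and w0R²w.
(F5): ✓.
Valid on: (F5).

(F5)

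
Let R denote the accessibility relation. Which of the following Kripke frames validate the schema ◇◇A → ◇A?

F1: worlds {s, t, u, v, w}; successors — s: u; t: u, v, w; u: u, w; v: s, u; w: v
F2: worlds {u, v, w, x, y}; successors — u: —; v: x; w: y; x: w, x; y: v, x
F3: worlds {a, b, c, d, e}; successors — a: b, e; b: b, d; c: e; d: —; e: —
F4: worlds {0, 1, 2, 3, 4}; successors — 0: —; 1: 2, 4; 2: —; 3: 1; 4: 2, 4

none

This is the axiom for a generalized confluence (Geach) condition; its first-order frame correspondent is ∀x ∀y (xR²y → ∃w (y = w ∧ xRw)).
F1: fails — sR²w but no w* with w=w* and sRw*.
F2: fails — vR²w but no t with w=t and vRt.
F3: fails — aR²d but no w with d=w and aRw.
F4: fails — 3R²2 but no w with 2=w and 3Rw.
Valid on no frame.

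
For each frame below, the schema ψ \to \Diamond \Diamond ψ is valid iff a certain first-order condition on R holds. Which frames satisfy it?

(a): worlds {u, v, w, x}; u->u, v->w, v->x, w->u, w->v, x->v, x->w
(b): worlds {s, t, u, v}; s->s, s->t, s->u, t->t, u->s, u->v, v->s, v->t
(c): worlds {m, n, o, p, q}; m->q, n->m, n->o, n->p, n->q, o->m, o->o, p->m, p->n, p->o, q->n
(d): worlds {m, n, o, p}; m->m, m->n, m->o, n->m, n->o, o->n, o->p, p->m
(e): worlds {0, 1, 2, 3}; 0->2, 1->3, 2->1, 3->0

(a)

Frame correspondent (Sahlqvist): \forall x \exists w (x = w \wedge x R^2 w) — i.e. a generalized confluence (Geach) condition.
(a): satisfies the condition.
(b): fails — at v but no w with v=w and vR²w.
(c): fails — at m but no w with m=w and mR²w.
(d): fails — at p but no w with p=w and pR²w.
(e): fails — at 0 but no w with 0=w and 0R²w.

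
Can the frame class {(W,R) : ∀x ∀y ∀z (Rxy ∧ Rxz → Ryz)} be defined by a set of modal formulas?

Yes, by ◇p → □◇p

Yes: it is the Euclidean property, defined by the 5 schema ◇p → □◇p.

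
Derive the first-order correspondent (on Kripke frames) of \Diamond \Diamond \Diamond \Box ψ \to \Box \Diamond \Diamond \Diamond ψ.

This is a Sahlqvist (Geach-type) schema ◇^3□^1ψ → □^1◇^3ψ.
First-order correspondent: \forall x \forall y \forall z ((x R^3 y \wedge xRz) \to \exists w (yRw \wedge z R^3 w)).

\forall x \forall y \forall z ((x R^3 y \wedge xRz) \to \exists w (yRw \wedge z R^3 w))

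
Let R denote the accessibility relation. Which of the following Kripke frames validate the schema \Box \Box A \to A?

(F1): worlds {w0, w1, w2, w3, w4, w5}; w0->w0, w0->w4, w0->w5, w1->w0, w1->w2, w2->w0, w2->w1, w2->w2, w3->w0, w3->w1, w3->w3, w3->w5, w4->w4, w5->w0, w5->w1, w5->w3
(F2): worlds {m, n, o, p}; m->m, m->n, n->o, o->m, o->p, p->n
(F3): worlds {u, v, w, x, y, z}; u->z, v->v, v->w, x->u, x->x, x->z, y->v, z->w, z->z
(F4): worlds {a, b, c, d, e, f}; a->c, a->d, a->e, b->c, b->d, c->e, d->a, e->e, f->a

This is the axiom for a generalized confluence (Geach) condition; its first-order frame correspondent is \forall x \exists w (x R^2 w \wedge x = w).
(F1): satisfies the condition.
(F2): fails — at n but no w with nR²w and n=w.
(F3): fails — at u but no t with uR²t and u=t.
(F4): fails — at b but no w with bR²w and b=w.
Valid on: (F1).

(F1)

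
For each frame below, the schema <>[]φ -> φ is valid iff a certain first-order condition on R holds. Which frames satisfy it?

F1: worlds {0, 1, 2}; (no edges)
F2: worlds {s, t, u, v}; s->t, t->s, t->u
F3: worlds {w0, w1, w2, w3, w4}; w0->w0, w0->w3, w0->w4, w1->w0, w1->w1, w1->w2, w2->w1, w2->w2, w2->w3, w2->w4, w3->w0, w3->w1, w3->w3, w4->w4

F1

The schema corresponds to symmetry: forall x forall y (Rxy -> Ryx).
F1: satisfies the condition.
F2: fails — Rtu but not Rut.
F3: fails — Rw1w0 but not Rw0w1.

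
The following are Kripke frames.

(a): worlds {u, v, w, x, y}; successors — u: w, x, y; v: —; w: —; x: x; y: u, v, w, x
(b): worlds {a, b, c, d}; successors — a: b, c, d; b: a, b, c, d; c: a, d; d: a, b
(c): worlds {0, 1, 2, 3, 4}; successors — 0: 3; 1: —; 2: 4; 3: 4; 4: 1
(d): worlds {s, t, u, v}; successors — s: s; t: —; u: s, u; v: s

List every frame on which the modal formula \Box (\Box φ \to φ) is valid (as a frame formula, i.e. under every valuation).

(d)

Frame correspondent (Sahlqvist): \forall x \forall y (Rxy \to Ryy) — i.e. shift-reflexivity.
(a): fails — Ruw but not Rww.
(b): fails — Rbc but not Rcc.
(c): fails — R34 but not R44.
(d): satisfies the condition.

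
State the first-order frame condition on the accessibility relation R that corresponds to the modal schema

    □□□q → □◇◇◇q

This is a Sahlqvist (Geach-type) schema ◇^0□^3q → □^1◇^3q.
First-order correspondent: ∀x ∀z (xRz → ∃w (xR³w ∧ zR³w)).

∀x ∀z (xRz → ∃w (xR³w ∧ zR³w))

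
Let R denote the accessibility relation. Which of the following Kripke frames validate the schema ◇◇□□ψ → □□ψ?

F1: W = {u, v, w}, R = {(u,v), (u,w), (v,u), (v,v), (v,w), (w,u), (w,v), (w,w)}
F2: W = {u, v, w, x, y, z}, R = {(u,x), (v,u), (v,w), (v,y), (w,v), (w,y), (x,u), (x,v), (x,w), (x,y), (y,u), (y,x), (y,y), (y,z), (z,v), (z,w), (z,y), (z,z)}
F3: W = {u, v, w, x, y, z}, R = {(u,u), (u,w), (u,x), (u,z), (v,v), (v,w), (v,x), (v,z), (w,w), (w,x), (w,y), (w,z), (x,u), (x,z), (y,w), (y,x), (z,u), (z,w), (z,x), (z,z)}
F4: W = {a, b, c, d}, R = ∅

F1, F4

Frame correspondent (Sahlqvist): ∀x ∀y ∀z ((xR²y ∧ xR²z) → ∃w (yR²w ∧ z = w)) — i.e. a generalized confluence (Geach) condition.
F1: holds.
F2: fails — uR²v, uR²w but no t with vR²t and w=t.
F3: fails — uR²x, uR²y but no t with xR²t and y=t.
F4: holds.
Valid on: F1, F4.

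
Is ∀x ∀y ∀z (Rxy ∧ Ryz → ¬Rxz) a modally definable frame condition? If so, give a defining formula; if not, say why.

Not definable by any modal formula

If a class were modally definable it would be closed under surjective bounded morphisms (Goldblatt–Thomason).
The 7-cycle (worlds w0,w1,w2,w3,w4,w5,w6 with w0→w1→w2→w3→w4→w5→w6→w0) is intransitive. Mapping every world to a single reflexive point • is a surjective bounded morphism; the reflexive point is not intransitive (R••∧R•• but R••).
So the class is not modally definable.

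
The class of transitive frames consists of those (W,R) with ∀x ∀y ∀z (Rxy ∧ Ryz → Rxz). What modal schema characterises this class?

This is transitivity; the standard corresponding axiom is 4: □s → □□s.
Suppose □s→□□s is valid. Take Rxy, Ryz and set V(s)={w : Rxw}. Then □s at x, so □□s at x, so □s at y, so s at z, i.e. Rxz.

□s → □□s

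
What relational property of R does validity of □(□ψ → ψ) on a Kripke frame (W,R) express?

shift-reflexivity: ∀x ∀y (Rxy → Ryy)

Suppose □(□ψ→ψ) is valid. Take Rxy and set V(ψ)={w : Ryw}. Then at y, □ψ holds; since □(□ψ→ψ) at x, □ψ→ψ at y, so ψ at y, i.e. Ryy.
Conversely, any frame satisfying ∀x ∀y (Rxy → Ryy) validates the schema.
Frame condition: ∀x ∀y (Rxy → Ryy).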